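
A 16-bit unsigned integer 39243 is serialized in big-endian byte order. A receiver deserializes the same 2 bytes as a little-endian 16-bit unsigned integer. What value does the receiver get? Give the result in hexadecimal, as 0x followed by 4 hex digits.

0x4B99

39243 in 16-bit hexadecimal is 0x994B.
Stored big-endian, the bytes at ascending addresses are 99 4B.
Read back as little-endian, the first byte is least significant, giving 0x4B99.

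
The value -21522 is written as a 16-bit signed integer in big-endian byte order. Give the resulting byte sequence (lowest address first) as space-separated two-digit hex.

AB EE

Two's complement of -21522 in 16 bits: 21522 = 0x5412; invert → 0xABED; add 1 → 0xABEE.
Split into bytes (most-significant first): AB EE.
Big-endian stores the most-significant byte at the lowest address.
So the memory order matches the most-significant-first order: AB EE.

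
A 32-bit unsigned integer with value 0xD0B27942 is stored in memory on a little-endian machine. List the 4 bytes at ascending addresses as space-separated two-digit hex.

Split into bytes (most-significant first): D0 B2 79 42.
Little-endian stores the least-significant byte at the lowest address.
So at ascending addresses the bytes are 42 79 B2 D0.

42 79 B2 D0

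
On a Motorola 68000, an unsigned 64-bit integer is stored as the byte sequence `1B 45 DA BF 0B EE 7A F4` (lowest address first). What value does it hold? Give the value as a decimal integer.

1965217326490876660

In big-endian order the high byte comes first in memory.
The bytes are already most-significant first: 0x1B45DABF0BEE7AF4.
0x1B45DABF0BEE7AF4 = 1965217326490876660.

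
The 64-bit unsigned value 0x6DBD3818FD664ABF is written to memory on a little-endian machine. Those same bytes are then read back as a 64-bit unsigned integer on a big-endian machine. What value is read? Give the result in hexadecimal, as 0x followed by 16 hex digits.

0xBF4A66FD1838BD6D

Stored little-endian, the bytes at ascending addresses are BF 4A 66 FD 18 38 BD 6D.
Read back as big-endian, the last byte is least significant, giving 0xBF4A66FD1838BD6D.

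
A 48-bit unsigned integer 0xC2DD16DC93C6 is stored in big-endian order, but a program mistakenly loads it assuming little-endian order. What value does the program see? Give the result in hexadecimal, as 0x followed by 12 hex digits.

0xC693DC16DDC2

Stored big-endian, the bytes at ascending addresses are C2 DD 16 DC 93 C6.
Read back as little-endian, the first byte is least significant, giving 0xC693DC16DDC2.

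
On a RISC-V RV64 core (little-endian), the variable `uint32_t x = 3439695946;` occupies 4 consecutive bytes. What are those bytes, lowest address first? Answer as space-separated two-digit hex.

3439695946 in hexadecimal, padded to 32 bits, is 0xCD05984A.
Split into bytes (most-significant first): CD 05 98 4A.
In little-endian order the low byte comes first in memory.
So at ascending addresses the bytes are 4A 98 05 CD.

4A 98 05 CD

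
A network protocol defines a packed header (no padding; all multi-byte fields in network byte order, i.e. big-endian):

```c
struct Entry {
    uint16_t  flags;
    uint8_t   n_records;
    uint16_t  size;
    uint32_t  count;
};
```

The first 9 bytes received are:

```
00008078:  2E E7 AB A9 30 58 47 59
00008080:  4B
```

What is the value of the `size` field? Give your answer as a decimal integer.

43312

`size` follows `flags` (2 B), `n_records` (1 B), so it starts at offset 2 + 1 = 3 and occupies 2 bytes.
Bytes at offsets 3..4: A9 30.
In big-endian order the high byte comes first in memory.
The bytes are already most-significant first: 0xA930.
0xA930 = 43312.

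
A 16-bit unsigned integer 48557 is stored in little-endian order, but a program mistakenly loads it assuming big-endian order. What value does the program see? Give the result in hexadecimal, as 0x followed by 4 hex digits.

0xADBD

48557 in 16-bit hexadecimal is 0xBDAD.
Stored little-endian, the bytes at ascending addresses are AD BD.
Read back as big-endian, the last byte is least significant, giving 0xADBD.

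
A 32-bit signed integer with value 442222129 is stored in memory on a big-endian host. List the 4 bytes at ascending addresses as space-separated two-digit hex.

1A 5B C6 31

442222129 in hexadecimal, padded to 32 bits, is 0x1A5BC631.
Split into bytes (most-significant first): 1A 5B C6 31.
Big-endian: lowest address holds the most-significant byte.
So the memory order matches the most-significant-first order: 1A 5B C6 31.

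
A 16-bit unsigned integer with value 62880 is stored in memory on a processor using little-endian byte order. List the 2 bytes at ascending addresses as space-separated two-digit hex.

62880 in hexadecimal, padded to 16 bits, is 0xF5A0.
Split into bytes (most-significant first): F5 A0.
In little-endian order the low byte comes first in memory.
So at ascending addresses the bytes are A0 F5.

A0 F5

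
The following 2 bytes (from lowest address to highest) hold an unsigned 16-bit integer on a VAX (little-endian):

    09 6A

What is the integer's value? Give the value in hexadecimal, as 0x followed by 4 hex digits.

Little-endian stores the least-significant byte at the lowest address.
Reassemble most-significant byte first: 6A 09 → 0x6A09.

0x6A09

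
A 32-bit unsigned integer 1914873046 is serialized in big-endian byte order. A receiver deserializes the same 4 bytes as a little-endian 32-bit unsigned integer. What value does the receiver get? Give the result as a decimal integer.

3601080946

1914873046 in 32-bit hexadecimal is 0x7222A4D6.
Stored big-endian, the bytes at ascending addresses are 72 22 A4 D6.
Read back as little-endian, the first byte is least significant, giving 0xD6A42272.
0xD6A42272 = 3601080946.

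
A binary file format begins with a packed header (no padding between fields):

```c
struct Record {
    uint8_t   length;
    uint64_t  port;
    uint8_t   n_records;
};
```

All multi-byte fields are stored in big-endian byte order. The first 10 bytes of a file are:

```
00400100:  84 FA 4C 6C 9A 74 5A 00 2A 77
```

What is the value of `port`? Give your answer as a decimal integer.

`port` follows `length` (1 byte), so it starts at byte offset 1 and occupies 8 bytes.
Bytes at offsets 1..8: FA 4C 6C 9A 74 5A 00 2A.
In big-endian order the high byte comes first in memory.
The bytes are already most-significant first: 0xFA4C6C9A745A002A.
0xFA4C6C9A745A002A = 18035910018344812586.

18035910018344812586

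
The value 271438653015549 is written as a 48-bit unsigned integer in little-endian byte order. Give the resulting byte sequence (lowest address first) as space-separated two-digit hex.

FD C5 7D 3C DF F6

271438653015549 in hexadecimal, padded to 48 bits, is 0xF6DF3C7DC5FD.
Split into bytes (most-significant first): F6 DF 3C 7D C5 FD.
Little-endian: lowest address holds the least-significant byte.
So at ascending addresses the bytes are FD C5 7D 3C DF F6.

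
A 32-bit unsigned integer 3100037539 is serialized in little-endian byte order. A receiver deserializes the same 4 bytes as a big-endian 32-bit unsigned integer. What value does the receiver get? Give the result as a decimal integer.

3100037539 in 32-bit hexadecimal is 0xB8C6D1A3.
Stored little-endian, the bytes at ascending addresses are A3 D1 C6 B8.
Read back as big-endian, the last byte is least significant, giving 0xA3D1C6B8.
0xA3D1C6B8 = 2748434104.

2748434104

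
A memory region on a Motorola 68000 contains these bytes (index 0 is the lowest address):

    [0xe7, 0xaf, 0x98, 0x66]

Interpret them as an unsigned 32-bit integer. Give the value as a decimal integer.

3887044710

Big-endian stores the most-significant byte at the lowest address.
The bytes are already most-significant first: 0xE7AF9866.
0xE7AF9866 = 3887044710.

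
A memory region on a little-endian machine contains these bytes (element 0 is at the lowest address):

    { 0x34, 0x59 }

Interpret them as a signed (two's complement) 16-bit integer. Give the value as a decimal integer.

Little-endian: lowest address holds the least-significant byte.
Reassemble most-significant byte first: 59 34 → 0x5934.
0x5934 = 22836.

22836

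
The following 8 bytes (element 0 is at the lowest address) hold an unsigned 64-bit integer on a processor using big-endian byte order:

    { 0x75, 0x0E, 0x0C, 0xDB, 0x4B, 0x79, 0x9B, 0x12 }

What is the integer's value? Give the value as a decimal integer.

8434693288115149586

Big-endian: lowest address holds the most-significant byte.
The bytes are already most-significant first: 0x750E0CDB4B799B12.
0x750E0CDB4B799B12 = 8434693288115149586.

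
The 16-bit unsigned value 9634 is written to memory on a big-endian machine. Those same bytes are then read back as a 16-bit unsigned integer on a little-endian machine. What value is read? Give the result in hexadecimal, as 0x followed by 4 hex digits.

0xA225

9634 in 16-bit hexadecimal is 0x25A2.
Stored big-endian, the bytes at ascending addresses are 25 A2.
Read back as little-endian, the first byte is least significant, giving 0xA225.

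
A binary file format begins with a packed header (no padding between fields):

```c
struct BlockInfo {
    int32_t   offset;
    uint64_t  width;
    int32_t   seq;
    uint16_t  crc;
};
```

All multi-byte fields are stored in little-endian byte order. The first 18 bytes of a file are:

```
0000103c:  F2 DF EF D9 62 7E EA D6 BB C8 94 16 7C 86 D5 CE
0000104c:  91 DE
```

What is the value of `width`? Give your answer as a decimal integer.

`width` follows `offset` (4 bytes), so it starts at byte offset 4 and occupies 8 bytes.
Bytes at offsets 4..11: 62 7E EA D6 BB C8 94 16.
In little-endian order the low byte comes first in memory.
Reassemble most-significant byte first: 16 94 C8 BB D6 EA 7E 62 → 0x1694C8BBD6EA7E62.
0x1694C8BBD6EA7E62 = 1627146074477723234.

1627146074477723234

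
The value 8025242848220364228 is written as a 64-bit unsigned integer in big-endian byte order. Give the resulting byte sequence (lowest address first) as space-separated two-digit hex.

6F 5F 63 D9 D4 6B 3D C4

8025242848220364228 in hexadecimal, padded to 64 bits, is 0x6F5F63D9D46B3DC4.
Split into bytes (most-significant first): 6F 5F 63 D9 D4 6B 3D C4.
Big-endian: lowest address holds the most-significant byte.
So the memory order matches the most-significant-first order: 6F 5F 63 D9 D4 6B 3D C4.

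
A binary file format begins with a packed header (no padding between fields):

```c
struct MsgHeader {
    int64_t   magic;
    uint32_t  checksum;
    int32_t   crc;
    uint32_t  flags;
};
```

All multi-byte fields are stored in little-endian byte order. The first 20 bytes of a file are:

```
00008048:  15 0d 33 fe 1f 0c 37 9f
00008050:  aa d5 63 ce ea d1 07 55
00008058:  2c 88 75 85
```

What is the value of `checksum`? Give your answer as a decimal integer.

3462649258

`checksum` follows `magic` (8 bytes), so it starts at byte offset 8 and occupies 4 bytes.
Bytes at offsets 8..11: AA D5 63 CE.
Little-endian stores the least-significant byte at the lowest address.
Reassemble most-significant byte first: CE 63 D5 AA → 0xCE63D5AA.
0xCE63D5AA = 3462649258.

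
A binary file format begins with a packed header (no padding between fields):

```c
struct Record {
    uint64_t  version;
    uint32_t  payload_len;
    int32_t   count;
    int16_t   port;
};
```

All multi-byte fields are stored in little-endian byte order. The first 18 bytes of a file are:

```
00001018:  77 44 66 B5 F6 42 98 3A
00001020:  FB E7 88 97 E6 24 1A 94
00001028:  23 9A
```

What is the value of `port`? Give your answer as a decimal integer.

`port` follows `version` (8 B), `payload_len` (4 B), `count` (4 B), so it starts at offset 8 + 4 + 4 = 16 and occupies 2 bytes.
Bytes at offsets 16..17: 23 9A.
In little-endian order the low byte comes first in memory.
Reassemble most-significant byte first: 9A 23 → 0x9A23.
Top bit is set, so as a signed 16-bit value this is 0x9A23 − 2^16 = -26077.

-26077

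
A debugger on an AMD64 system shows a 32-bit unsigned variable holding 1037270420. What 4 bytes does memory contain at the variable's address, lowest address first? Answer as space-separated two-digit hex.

1037270420 in hexadecimal, padded to 32 bits, is 0x3DD37D94.
Split into bytes (most-significant first): 3D D3 7D 94.
Little-endian: lowest address holds the least-significant byte.
So at ascending addresses the bytes are 94 7D D3 3D.

94 7D D3 3D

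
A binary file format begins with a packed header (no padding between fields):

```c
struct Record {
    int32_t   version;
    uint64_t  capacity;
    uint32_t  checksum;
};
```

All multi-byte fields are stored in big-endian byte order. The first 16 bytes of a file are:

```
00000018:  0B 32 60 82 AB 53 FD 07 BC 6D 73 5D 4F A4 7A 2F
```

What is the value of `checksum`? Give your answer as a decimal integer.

`checksum` follows `version` (4 B), `capacity` (8 B), so it starts at offset 4 + 8 = 12 and occupies 4 bytes.
Bytes at offsets 12..15: 4F A4 7A 2F.
Big-endian stores the most-significant byte at the lowest address.
The bytes are already most-significant first: 0x4FA47A2F.
0x4FA47A2F = 1336179247.

1336179247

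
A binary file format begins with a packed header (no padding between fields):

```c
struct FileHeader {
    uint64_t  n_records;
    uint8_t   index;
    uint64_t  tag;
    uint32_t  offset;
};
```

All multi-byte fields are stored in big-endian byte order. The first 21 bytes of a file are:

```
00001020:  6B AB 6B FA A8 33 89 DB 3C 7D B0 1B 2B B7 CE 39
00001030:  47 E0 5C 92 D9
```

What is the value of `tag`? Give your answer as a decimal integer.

9056768725223356743

`tag` follows `n_records` (8 B), `index` (1 B), so it starts at offset 8 + 1 = 9 and occupies 8 bytes.
Bytes at offsets 9..16: 7D B0 1B 2B B7 CE 39 47.
In big-endian order the high byte comes first in memory.
The bytes are already most-significant first: 0x7DB01B2BB7CE3947.
0x7DB01B2BB7CE3947 = 9056768725223356743.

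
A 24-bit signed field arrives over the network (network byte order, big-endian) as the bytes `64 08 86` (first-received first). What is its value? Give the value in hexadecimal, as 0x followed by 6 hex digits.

Big-endian stores the most-significant byte at the lowest address.
The bytes are already most-significant first: 0x640886.

0x640886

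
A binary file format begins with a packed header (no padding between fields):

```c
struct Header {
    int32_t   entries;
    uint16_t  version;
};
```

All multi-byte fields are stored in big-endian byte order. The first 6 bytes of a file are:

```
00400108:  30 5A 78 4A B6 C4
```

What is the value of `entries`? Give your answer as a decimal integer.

`entries` is the first field, at byte offset 0, occupying 4 bytes.
Bytes at offsets 0..3: 30 5A 78 4A.
In big-endian order the high byte comes first in memory.
The bytes are already most-significant first: 0x305A784A.
0x305A784A = 811235402.

811235402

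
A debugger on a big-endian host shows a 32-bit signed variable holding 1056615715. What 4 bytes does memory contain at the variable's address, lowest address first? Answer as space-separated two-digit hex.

1056615715 in hexadecimal, padded to 32 bits, is 0x3EFAAD23.
Split into bytes (most-significant first): 3E FA AD 23.
Big-endian: lowest address holds the most-significant byte.
So the memory order matches the most-significant-first order: 3E FA AD 23.

3E FA AD 23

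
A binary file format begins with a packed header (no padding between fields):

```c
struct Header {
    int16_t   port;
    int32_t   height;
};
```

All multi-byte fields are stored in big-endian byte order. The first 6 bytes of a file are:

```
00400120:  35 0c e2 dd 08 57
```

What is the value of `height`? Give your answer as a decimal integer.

`height` follows `port` (2 bytes), so it starts at byte offset 2 and occupies 4 bytes.
Bytes at offsets 2..5: E2 DD 08 57.
Big-endian stores the most-significant byte at the lowest address.
The bytes are already most-significant first: 0xE2DD0857.
Top bit is set, so as a signed 32-bit value this is 0xE2DD0857 − 2^32 = -488830889.

-488830889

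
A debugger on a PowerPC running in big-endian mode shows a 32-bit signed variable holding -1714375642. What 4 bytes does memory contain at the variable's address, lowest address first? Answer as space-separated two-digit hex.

Two's complement of -1714375642 in 32 bits: 1714375642 = 0x662F4BDA; invert → 0x99D0B425; add 1 → 0x99D0B426.
Split into bytes (most-significant first): 99 D0 B4 26.
Big-endian stores the most-significant byte at the lowest address.
So the memory order matches the most-significant-first order: 99 D0 B4 26.

99 D0 B4 26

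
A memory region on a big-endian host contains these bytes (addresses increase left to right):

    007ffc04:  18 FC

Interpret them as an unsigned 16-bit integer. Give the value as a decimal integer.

Big-endian: lowest address holds the most-significant byte.
The bytes are already most-significant first: 0x18FC.
0x18FC = 6396.

6396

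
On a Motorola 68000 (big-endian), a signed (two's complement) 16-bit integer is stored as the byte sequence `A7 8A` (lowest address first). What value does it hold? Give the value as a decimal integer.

-22646

Big-endian: lowest address holds the most-significant byte.
The bytes are already most-significant first: 0xA78A.
Top bit is set, so as a signed 16-bit value this is 0xA78A − 2^16 = -22646.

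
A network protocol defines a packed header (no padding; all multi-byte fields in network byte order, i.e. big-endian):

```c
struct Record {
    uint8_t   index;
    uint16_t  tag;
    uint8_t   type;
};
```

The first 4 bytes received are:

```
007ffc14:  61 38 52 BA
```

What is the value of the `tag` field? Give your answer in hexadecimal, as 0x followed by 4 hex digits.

0x3852

`tag` follows `index` (1 byte), so it starts at byte offset 1 and occupies 2 bytes.
Bytes at offsets 1..2: 38 52.
In big-endian order the high byte comes first in memory.
The bytes are already most-significant first: 0x3852.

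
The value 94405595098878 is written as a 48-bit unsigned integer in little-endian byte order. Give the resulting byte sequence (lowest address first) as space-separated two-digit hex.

94405595098878 in hexadecimal, padded to 48 bits, is 0x55DC83F5EEFE.
Split into bytes (most-significant first): 55 DC 83 F5 EE FE.
In little-endian order the low byte comes first in memory.
So at ascending addresses the bytes are FE EE F5 83 DC 55.

FE EE F5 83 DC 55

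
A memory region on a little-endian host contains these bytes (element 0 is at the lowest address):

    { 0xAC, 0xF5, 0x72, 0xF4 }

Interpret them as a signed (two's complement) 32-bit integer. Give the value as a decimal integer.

-193792596

Little-endian: lowest address holds the least-significant byte.
Reassemble most-significant byte first: F4 72 F5 AC → 0xF472F5AC.
Top bit is set, so as a signed 32-bit value this is 0xF472F5AC − 2^32 = -193792596.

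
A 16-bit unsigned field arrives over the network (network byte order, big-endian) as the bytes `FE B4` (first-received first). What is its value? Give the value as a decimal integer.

In big-endian order the high byte comes first in memory.
The bytes are already most-significant first: 0xFEB4.
0xFEB4 = 65204.

65204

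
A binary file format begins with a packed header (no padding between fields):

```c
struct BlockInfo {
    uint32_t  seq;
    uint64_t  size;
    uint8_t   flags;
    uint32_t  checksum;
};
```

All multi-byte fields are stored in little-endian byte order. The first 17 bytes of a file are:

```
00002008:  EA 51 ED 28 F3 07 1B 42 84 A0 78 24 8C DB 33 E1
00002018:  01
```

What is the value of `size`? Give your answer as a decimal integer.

`size` follows `seq` (4 bytes), so it starts at byte offset 4 and occupies 8 bytes.
Bytes at offsets 4..11: F3 07 1B 42 84 A0 78 24.
Little-endian stores the least-significant byte at the lowest address.
Reassemble most-significant byte first: 24 78 A0 84 42 1B 07 F3 → 0x2478A084421B07F3.
0x2478A084421B07F3 = 2628026872475879411.

2628026872475879411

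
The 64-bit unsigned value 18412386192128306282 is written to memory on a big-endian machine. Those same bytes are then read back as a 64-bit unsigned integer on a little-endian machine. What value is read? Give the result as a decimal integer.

18412386192128306282 in 64-bit hexadecimal is 0xFF85EFB0511D6C6A.
Stored big-endian, the bytes at ascending addresses are FF 85 EF B0 51 1D 6C 6A.
Read back as little-endian, the first byte is least significant, giving 0x6A6C1D51B0EF85FF.
0x6A6C1D51B0EF85FF = 7668536502203155967.

7668536502203155967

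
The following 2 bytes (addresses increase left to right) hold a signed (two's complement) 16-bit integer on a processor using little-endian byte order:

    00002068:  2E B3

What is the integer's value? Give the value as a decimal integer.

-19666

Little-endian stores the least-significant byte at the lowest address.
Reassemble most-significant byte first: B3 2E → 0xB32E.
Top bit is set, so as a signed 16-bit value this is 0xB32E − 2^16 = -19666.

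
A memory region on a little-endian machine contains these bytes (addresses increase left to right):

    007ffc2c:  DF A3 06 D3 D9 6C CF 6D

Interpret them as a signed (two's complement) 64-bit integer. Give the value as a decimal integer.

Little-endian stores the least-significant byte at the lowest address.
Reassemble most-significant byte first: 6D CF 6C D9 D3 06 A3 DF → 0x6DCF6CD9D306A3DF.
0x6DCF6CD9D306A3DF = 7912662753117381599.

7912662753117381599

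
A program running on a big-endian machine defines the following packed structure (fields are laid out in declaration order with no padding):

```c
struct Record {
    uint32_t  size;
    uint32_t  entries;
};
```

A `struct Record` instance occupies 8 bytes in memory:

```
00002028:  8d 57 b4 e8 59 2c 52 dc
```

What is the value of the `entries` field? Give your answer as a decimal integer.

`entries` follows `size` (4 bytes), so it starts at byte offset 4 and occupies 4 bytes.
Bytes at offsets 4..7: 59 2C 52 DC.
Big-endian stores the most-significant byte at the lowest address.
The bytes are already most-significant first: 0x592C52DC.
0x592C52DC = 1496077020.

1496077020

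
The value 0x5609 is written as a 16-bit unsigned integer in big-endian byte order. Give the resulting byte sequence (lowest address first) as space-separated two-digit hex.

Split into bytes (most-significant first): 56 09.
In big-endian order the high byte comes first in memory.
So the memory order matches the most-significant-first order: 56 09.

56 09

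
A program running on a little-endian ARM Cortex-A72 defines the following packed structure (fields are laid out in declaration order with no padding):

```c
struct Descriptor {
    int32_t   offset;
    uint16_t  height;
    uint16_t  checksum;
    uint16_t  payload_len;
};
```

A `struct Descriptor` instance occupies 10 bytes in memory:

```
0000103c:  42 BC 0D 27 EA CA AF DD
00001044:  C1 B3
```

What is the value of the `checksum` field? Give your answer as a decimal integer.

`checksum` follows `offset` (4 B), `height` (2 B), so it starts at offset 4 + 2 = 6 and occupies 2 bytes.
Bytes at offsets 6..7: AF DD.
Little-endian: lowest address holds the least-significant byte.
Reassemble most-significant byte first: DD AF → 0xDDAF.
0xDDAF = 56751.

56751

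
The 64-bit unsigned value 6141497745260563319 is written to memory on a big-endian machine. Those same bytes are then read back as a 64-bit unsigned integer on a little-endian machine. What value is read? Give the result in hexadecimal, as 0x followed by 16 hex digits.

6141497745260563319 in 64-bit hexadecimal is 0x553AFBA9071E4B77.
Stored big-endian, the bytes at ascending addresses are 55 3A FB A9 07 1E 4B 77.
Read back as little-endian, the first byte is least significant, giving 0x774B1E07A9FB3A55.

0x774B1E07A9FB3A55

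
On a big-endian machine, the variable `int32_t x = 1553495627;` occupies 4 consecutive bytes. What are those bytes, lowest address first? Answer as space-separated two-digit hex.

5C 98 76 4B

1553495627 in hexadecimal, padded to 32 bits, is 0x5C98764B.
Split into bytes (most-significant first): 5C 98 76 4B.
In big-endian order the high byte comes first in memory.
So the memory order matches the most-significant-first order: 5C 98 76 4B.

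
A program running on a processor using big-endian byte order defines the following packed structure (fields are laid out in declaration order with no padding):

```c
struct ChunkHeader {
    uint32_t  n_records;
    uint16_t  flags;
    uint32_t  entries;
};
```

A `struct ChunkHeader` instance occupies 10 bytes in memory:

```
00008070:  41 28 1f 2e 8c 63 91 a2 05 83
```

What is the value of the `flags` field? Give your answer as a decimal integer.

`flags` follows `n_records` (4 bytes), so it starts at byte offset 4 and occupies 2 bytes.
Bytes at offsets 4..5: 8C 63.
In big-endian order the high byte comes first in memory.
The bytes are already most-significant first: 0x8C63.
0x8C63 = 35939.

35939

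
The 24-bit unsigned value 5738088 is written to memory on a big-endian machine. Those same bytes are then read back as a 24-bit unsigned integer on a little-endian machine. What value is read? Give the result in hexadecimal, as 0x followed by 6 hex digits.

5738088 in 24-bit hexadecimal is 0x578E68.
Stored big-endian, the bytes at ascending addresses are 57 8E 68.
Read back as little-endian, the first byte is least significant, giving 0x688E57.

0x688E57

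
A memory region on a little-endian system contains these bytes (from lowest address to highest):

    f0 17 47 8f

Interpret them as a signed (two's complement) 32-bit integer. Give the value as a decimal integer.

In little-endian order the low byte comes first in memory.
Reassemble most-significant byte first: 8F 47 17 F0 → 0x8F4717F0.
Top bit is set, so as a signed 32-bit value this is 0x8F4717F0 − 2^32 = -1891166224.

-1891166224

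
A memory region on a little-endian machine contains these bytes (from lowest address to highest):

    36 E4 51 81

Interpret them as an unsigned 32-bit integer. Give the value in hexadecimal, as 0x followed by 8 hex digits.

0x8151E436

Little-endian: lowest address holds the least-significant byte.
Reassemble most-significant byte first: 81 51 E4 36 → 0x8151E436.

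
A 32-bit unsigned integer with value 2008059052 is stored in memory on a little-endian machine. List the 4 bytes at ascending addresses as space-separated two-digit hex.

2008059052 in hexadecimal, padded to 32 bits, is 0x77B08CAC.
Split into bytes (most-significant first): 77 B0 8C AC.
Little-endian stores the least-significant byte at the lowest address.
So at ascending addresses the bytes are AC 8C B0 77.

AC 8C B0 77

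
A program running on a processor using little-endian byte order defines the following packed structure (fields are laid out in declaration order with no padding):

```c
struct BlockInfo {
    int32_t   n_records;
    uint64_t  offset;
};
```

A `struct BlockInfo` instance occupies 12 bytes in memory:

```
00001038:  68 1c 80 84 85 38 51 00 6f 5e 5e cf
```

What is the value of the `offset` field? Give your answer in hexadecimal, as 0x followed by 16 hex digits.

0xCF5E5E6F00513885

`offset` follows `n_records` (4 bytes), so it starts at byte offset 4 and occupies 8 bytes.
Bytes at offsets 4..11: 85 38 51 00 6F 5E 5E CF.
Little-endian stores the least-significant byte at the lowest address.
Reassemble most-significant byte first: CF 5E 5E 6F 00 51 38 85 → 0xCF5E5E6F00513885.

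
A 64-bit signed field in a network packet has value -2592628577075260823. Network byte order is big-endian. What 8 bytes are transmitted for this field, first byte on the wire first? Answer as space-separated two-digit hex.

DC 05 22 0B A4 E7 12 69

Two's complement of -2592628577075260823 in 64 bits: 2592628577075260823 = 0x23FADDF45B18ED97; invert → 0xDC05220BA4E71268; add 1 → 0xDC05220BA4E71269.
Split into bytes (most-significant first): DC 05 22 0B A4 E7 12 69.
Big-endian stores the most-significant byte at the lowest address.
So the memory order matches the most-significant-first order: DC 05 22 0B A4 E7 12 69.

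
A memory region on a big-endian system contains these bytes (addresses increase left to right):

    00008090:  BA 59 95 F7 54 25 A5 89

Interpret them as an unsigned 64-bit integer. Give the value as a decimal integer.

13427928653483058569

Big-endian: lowest address holds the most-significant byte.
The bytes are already most-significant first: 0xBA5995F75425A589.
0xBA5995F75425A589 = 13427928653483058569.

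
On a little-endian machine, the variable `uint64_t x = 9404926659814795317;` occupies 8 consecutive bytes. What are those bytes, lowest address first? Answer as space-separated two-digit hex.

9404926659814795317 in hexadecimal, padded to 64 bits, is 0x828502F7B8DCA835.
Split into bytes (most-significant first): 82 85 02 F7 B8 DC A8 35.
Little-endian stores the least-significant byte at the lowest address.
So at ascending addresses the bytes are 35 A8 DC B8 F7 02 85 82.

35 A8 DC B8 F7 02 85 82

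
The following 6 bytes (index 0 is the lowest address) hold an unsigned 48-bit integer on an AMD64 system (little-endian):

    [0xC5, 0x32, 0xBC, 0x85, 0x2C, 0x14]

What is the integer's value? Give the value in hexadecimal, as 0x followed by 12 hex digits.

0x142C85BC32C5

In little-endian order the low byte comes first in memory.
Reassemble most-significant byte first: 14 2C 85 BC 32 C5 → 0x142C85BC32C5.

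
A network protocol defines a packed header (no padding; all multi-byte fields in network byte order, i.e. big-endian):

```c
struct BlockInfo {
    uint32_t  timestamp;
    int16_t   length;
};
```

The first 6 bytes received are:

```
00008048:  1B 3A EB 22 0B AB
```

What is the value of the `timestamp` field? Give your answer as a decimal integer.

`timestamp` is the first field, at byte offset 0, occupying 4 bytes.
Bytes at offsets 0..3: 1B 3A EB 22.
Big-endian: lowest address holds the most-significant byte.
The bytes are already most-significant first: 0x1B3AEB22.
0x1B3AEB22 = 456846114.

456846114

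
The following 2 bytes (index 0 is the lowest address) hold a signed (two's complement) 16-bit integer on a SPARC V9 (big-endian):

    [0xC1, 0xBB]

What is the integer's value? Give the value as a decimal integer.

Big-endian: lowest address holds the most-significant byte.
The bytes are already most-significant first: 0xC1BB.
Top bit is set, so as a signed 16-bit value this is 0xC1BB − 2^16 = -15941.

-15941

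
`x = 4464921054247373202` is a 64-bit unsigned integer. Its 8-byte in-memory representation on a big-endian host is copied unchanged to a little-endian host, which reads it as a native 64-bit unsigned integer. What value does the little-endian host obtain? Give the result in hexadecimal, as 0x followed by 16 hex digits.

4464921054247373202 in 64-bit hexadecimal is 0x3DF6960AEC93C992.
Stored big-endian, the bytes at ascending addresses are 3D F6 96 0A EC 93 C9 92.
Read back as little-endian, the first byte is least significant, giving 0x92C993EC0A96F63D.

0x92C993EC0A96F63D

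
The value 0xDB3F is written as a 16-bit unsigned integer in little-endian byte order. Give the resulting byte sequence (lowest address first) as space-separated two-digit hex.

3F DB

Split into bytes (most-significant first): DB 3F.
In little-endian order the low byte comes first in memory.
So at ascending addresses the bytes are 3F DB.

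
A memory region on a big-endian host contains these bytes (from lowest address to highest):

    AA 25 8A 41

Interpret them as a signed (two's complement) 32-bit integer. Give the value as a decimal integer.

-1440380351

Big-endian: lowest address holds the most-significant byte.
The bytes are already most-significant first: 0xAA258A41.
Top bit is set, so as a signed 32-bit value this is 0xAA258A41 − 2^32 = -1440380351.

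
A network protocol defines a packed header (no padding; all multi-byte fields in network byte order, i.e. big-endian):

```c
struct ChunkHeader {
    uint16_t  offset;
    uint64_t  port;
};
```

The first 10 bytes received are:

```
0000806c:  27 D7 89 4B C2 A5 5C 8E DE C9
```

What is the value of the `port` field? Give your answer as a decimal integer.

`port` follows `offset` (2 bytes), so it starts at byte offset 2 and occupies 8 bytes.
Bytes at offsets 2..9: 89 4B C2 A5 5C 8E DE C9.
Big-endian stores the most-significant byte at the lowest address.
The bytes are already most-significant first: 0x894BC2A55C8EDEC9.
0x894BC2A55C8EDEC9 = 9893215021927685833.

9893215021927685833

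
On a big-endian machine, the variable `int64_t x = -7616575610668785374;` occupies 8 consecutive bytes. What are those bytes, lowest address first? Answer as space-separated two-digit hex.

96 4C 7C D6 21 2E E1 22

Two's complement of -7616575610668785374 in 64 bits: 7616575610668785374 = 0x69B38329DED11EDE; invert → 0x964C7CD6212EE121; add 1 → 0x964C7CD6212EE122.
Split into bytes (most-significant first): 96 4C 7C D6 21 2E E1 22.
Big-endian: lowest address holds the most-significant byte.
So the memory order matches the most-significant-first order: 96 4C 7C D6 21 2E E1 22.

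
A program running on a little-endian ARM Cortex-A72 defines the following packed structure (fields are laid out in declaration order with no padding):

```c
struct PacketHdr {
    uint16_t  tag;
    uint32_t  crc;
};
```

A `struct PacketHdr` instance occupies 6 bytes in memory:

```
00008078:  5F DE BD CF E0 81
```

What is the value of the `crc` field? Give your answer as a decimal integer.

2178994109

`crc` follows `tag` (2 bytes), so it starts at byte offset 2 and occupies 4 bytes.
Bytes at offsets 2..5: BD CF E0 81.
Little-endian: lowest address holds the least-significant byte.
Reassemble most-significant byte first: 81 E0 CF BD → 0x81E0CFBD.
0x81E0CFBD = 2178994109.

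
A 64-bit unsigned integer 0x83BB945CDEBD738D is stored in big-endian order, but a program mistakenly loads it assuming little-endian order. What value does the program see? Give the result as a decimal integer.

Stored big-endian, the bytes at ascending addresses are 83 BB 94 5C DE BD 73 8D.
Read back as little-endian, the first byte is least significant, giving 0x8D73BDDE5C94BB83.
0x8D73BDDE5C94BB83 = 10192699144403204995.

10192699144403204995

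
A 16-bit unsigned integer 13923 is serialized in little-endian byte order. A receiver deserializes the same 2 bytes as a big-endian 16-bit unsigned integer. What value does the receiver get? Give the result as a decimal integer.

13923 in 16-bit hexadecimal is 0x3663.
Stored little-endian, the bytes at ascending addresses are 63 36.
Read back as big-endian, the last byte is least significant, giving 0x6336.
0x6336 = 25398.

25398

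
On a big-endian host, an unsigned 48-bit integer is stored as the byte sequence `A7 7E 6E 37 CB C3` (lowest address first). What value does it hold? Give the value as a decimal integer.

Big-endian stores the most-significant byte at the lowest address.
The bytes are already most-significant first: 0xA77E6E37CBC3.
0xA77E6E37CBC3 = 184161456868291.

184161456868291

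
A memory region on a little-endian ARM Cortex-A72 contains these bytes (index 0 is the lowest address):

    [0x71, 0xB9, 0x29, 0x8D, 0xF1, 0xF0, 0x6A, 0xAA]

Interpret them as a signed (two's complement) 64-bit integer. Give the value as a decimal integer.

Little-endian stores the least-significant byte at the lowest address.
Reassemble most-significant byte first: AA 6A F0 F1 8D 29 B9 71 → 0xAA6AF0F18D29B971.
Top bit is set, so as a signed 64-bit value this is 0xAA6AF0F18D29B971 − 2^64 = -6166851819484366479.

-6166851819484366479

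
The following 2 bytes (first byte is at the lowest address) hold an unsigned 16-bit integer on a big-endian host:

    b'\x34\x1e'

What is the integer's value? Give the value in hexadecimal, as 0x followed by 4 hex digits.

In big-endian order the high byte comes first in memory.
The bytes are already most-significant first: 0x341E.

0x341E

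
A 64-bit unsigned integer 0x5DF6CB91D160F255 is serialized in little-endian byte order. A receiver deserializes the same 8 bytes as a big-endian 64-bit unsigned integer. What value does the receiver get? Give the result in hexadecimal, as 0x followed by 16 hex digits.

Stored little-endian, the bytes at ascending addresses are 55 F2 60 D1 91 CB F6 5D.
Read back as big-endian, the last byte is least significant, giving 0x55F260D191CBF65D.

0x55F260D191CBF65D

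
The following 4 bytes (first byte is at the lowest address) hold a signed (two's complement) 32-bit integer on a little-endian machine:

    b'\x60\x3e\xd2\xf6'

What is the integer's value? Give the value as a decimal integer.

-153993632

In little-endian order the low byte comes first in memory.
Reassemble most-significant byte first: F6 D2 3E 60 → 0xF6D23E60.
Top bit is set, so as a signed 32-bit value this is 0xF6D23E60 − 2^32 = -153993632.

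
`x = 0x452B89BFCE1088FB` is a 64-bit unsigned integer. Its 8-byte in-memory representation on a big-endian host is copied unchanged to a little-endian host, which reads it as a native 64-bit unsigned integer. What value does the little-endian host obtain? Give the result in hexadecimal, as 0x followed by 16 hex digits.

Stored big-endian, the bytes at ascending addresses are 45 2B 89 BF CE 10 88 FB.
Read back as little-endian, the first byte is least significant, giving 0xFB8810CEBF892B45.

0xFB8810CEBF892B45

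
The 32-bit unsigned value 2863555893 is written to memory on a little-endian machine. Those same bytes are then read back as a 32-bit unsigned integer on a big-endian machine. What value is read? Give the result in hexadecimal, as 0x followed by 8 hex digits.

2863555893 in 32-bit hexadecimal is 0xAAAE6535.
Stored little-endian, the bytes at ascending addresses are 35 65 AE AA.
Read back as big-endian, the last byte is least significant, giving 0x3565AEAA.

0x3565AEAA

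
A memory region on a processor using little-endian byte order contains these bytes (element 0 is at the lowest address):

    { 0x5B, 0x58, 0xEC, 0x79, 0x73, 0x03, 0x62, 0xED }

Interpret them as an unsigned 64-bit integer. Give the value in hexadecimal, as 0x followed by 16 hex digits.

0xED62037379EC585B

Little-endian stores the least-significant byte at the lowest address.
Reassemble most-significant byte first: ED 62 03 73 79 EC 58 5B → 0xED62037379EC585B.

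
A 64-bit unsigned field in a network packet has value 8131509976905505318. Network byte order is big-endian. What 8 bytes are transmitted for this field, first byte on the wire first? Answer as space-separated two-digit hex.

70 D8 ED 3D CC FF 5A 26

8131509976905505318 in hexadecimal, padded to 64 bits, is 0x70D8ED3DCCFF5A26.
Split into bytes (most-significant first): 70 D8 ED 3D CC FF 5A 26.
Big-endian: lowest address holds the most-significant byte.
So the memory order matches the most-significant-first order: 70 D8 ED 3D CC FF 5A 26.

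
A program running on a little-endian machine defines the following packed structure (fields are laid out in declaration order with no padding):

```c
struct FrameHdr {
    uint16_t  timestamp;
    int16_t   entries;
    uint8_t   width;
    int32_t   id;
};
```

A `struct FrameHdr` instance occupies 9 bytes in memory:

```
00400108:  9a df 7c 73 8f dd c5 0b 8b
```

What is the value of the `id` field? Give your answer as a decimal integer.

`id` follows `timestamp` (2 B), `entries` (2 B), `width` (1 B), so it starts at offset 2 + 2 + 1 = 5 and occupies 4 bytes.
Bytes at offsets 5..8: DD C5 0B 8B.
In little-endian order the low byte comes first in memory.
Reassemble most-significant byte first: 8B 0B C5 DD → 0x8B0BC5DD.
Top bit is set, so as a signed 32-bit value this is 0x8B0BC5DD − 2^32 = -1962162723.

-1962162723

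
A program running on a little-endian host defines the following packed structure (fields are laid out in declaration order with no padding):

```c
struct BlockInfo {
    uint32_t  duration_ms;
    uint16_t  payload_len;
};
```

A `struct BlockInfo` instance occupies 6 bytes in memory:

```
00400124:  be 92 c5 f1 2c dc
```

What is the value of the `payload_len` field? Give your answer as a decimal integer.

56364

`payload_len` follows `duration_ms` (4 bytes), so it starts at byte offset 4 and occupies 2 bytes.
Bytes at offsets 4..5: 2C DC.
Little-endian stores the least-significant byte at the lowest address.
Reassemble most-significant byte first: DC 2C → 0xDC2C.
0xDC2C = 56364.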